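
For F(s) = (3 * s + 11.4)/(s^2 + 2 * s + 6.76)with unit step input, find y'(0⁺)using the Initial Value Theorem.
IVT: y'(0⁺) = lim_{s→∞} s²·Y(s) = lim_{s→∞} s·F(s).
deg(num) = 1, deg(den) = 2, relative degree = 1, so s·F(s) → (leading num)/(leading den) = 3/1 = 3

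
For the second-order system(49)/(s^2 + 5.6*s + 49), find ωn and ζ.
Standard form: ωn²/(s²+2ζωn·s+ωn²).
const=49=ωn² → ωn=7, s coeff=5.6=2ζωn → ζ=0.4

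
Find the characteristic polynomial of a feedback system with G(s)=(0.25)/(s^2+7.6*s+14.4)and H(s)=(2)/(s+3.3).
Characteristic poly = G_den * H_den + G_num * H_num = (s^3 + 10.9*s^2 + 39.48*s + 47.52) + (0.5) = s^3 + 10.9*s^2 + 39.48*s + 48.02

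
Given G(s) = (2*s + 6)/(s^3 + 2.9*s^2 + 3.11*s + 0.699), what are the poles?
Set denominator = 0: s^3 + 2.9*s^2 + 3.11*s + 0.699 = (s + 0.3)(s^2 + 2.6*s + 2.33) = 0 → Poles: -0.3, -1.3 + 0.8j, -1.3 - 0.8j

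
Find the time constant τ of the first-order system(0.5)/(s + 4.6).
First-order system: τ = -1/pole. Pole = -4.6. τ = -1/(-4.6) = 0.2174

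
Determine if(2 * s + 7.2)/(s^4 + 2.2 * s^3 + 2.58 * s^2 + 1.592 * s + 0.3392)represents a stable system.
Denominator: s^4 + 2.2*s^3 + 2.58*s^2 + 1.592*s + 0.3392 = (s + 0.8)(s + 0.4)(s^2 + s + 1.06). Poles: -0.4, -0.5 + 0.9j, -0.5 - 0.9j, -0.8. All Re(p)<0: Yes (stable)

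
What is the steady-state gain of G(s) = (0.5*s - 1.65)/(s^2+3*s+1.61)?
DC gain = G(0) = num(0)/den(0) = -1.65/1.61 = -1.025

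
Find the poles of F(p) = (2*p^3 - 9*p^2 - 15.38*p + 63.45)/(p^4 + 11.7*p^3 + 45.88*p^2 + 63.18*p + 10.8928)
Set denominator = 0: p^4 + 11.7*p^3 + 45.88*p^2 + 63.18*p + 10.8928 = (p + 3.7)(p + 0.2)(p + 4.6)(p + 3.2) = 0 → Poles: -0.2, -3.2, -3.7, -4.6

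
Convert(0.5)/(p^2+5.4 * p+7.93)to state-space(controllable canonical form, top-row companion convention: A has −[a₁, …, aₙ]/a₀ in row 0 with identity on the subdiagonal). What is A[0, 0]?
Reachable canonical form for den = p^2 + 5.4*p + 7.93: top row of A = -[a₁,a₂,...,aₙ]/a₀, ones on the subdiagonal, zeros elsewhere.
A = [[-5.4, -7.93], [1, 0]].
A[0,0] = -5.4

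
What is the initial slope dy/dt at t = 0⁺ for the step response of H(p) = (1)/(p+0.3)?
IVT: y'(0⁺) = lim_{p→∞} p²·Y(p) = lim_{p→∞} p·H(p).
deg(num) = 0, deg(den) = 1, relative degree = 1, so p·H(p) → (leading num)/(leading den) = 1/1 = 1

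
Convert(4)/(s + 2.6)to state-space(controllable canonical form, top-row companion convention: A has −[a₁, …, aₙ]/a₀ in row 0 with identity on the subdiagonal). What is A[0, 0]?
Reachable canonical form for den = s + 2.6: top row of A = -[a₁,a₂,...,aₙ]/a₀, ones on the subdiagonal, zeros elsewhere.
A = [[-2.6]].
A[0,0] = -2.6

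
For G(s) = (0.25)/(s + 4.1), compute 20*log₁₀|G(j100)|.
Substitute s = j*100: G(j100) = 0.000102328 - 0.0024958j.
|G(j100)| = sqrt(Re² + Im²) = 0.002498.
20*log₁₀(0.002498) = -52.05 dB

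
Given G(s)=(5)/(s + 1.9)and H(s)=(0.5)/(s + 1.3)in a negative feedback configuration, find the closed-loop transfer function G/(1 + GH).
Closed-loop T = G/(1+GH).
Numerator: G_num * H_den = 5*s + 6.5.
Denominator: G_den * H_den + G_num * H_num = (s^2 + 3.2*s + 2.47) + (2.5) = s^2 + 3.2*s + 4.97.
T(s) = (5*s + 6.5)/(s^2 + 3.2*s + 4.97)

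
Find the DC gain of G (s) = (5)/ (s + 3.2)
DC gain = G(0) = num(0)/den(0) = 5/3.2 = 1.562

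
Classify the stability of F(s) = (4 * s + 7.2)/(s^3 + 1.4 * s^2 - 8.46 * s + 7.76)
Denominator: s^3 + 1.4*s^2 - 8.46*s + 7.76 = (s + 4)(s^2 - 2.6*s + 1.94). Poles: -4, 1.3 + 0.5j, 1.3 - 0.5j. Unstable (2 pole(s) in RHP)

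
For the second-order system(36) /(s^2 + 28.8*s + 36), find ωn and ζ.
Standard form: ωn²/(s²+2ζωn·s+ωn²).
const=36=ωn² → ωn=6, s coeff=28.8=2ζωn → ζ=2.4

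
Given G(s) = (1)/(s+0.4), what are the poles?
Set denominator = 0: s + 0.4 = 0 → Poles: -0.4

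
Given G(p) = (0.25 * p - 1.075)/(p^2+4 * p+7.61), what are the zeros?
Set numerator = 0: 0.25*p - 1.075 = 0 → Zeros: 4.3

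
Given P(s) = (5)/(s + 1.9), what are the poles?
Set denominator = 0: s + 1.9 = 0 → Poles: -1.9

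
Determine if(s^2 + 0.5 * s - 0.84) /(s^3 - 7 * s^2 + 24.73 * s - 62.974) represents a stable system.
Denominator: s^3 - 7*s^2 + 24.73*s - 62.974 = (s - 4.6)(s^2 - 2.4*s + 13.69). Poles: 1.2 + 3.5j, 1.2 - 3.5j, 4.6. All Re(p)<0: No (unstable)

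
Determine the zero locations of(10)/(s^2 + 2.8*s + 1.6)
Numerator is a nonzero constant (10) → Zeros: none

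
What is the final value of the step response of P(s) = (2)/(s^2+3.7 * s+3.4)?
FVT: lim_{t→∞} y(t) = lim_{s→0} s*Y(s) where Y(s) = P(s)/s.
= lim_{s→0} P(s) = P(0) = num(0)/den(0) = 2/3.4 = 0.5882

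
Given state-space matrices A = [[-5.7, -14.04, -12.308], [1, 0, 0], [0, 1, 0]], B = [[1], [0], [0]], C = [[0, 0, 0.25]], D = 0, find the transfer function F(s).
F(s) = C(sI - A)⁻¹B + D.
Characteristic polynomial det(sI - A) = s^3 + 5.7*s^2 + 14.04*s + 12.308.
Numerator from C·adj(sI-A)·B + D·det(sI-A) = 0.25.
F(s) = (0.25)/(s^3 + 5.7*s^2 + 14.04*s + 12.308)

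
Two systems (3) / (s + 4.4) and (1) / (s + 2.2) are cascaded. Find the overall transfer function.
Series: H = H₁ · H₂ = (n₁·n₂)/(d₁·d₂).
Num: n₁·n₂ = 3. Den: d₁·d₂ = s^2 + 6.6*s + 9.68.
H(s) = (3)/(s^2 + 6.6*s + 9.68)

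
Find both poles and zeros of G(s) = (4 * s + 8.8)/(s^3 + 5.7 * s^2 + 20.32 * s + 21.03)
Set denominator = 0: s^3 + 5.7*s^2 + 20.32*s + 21.03 = (s + 1.5)(s^2 + 4.2*s + 14.02) = 0 → Poles: -1.5, -2.1 + 3.1j, -2.1 - 3.1j
Set numerator = 0: 4*s + 8.8 = 0 → Zeros: -2.2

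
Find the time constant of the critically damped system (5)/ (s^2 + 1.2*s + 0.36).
Critically damped (ζ = 1): repeated real pole at -0.6, -0.6. τ = -1/pole = 1.667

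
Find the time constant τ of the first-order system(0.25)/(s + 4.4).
First-order system: τ = -1/pole. Pole = -4.4. τ = -1/(-4.4) = 0.2273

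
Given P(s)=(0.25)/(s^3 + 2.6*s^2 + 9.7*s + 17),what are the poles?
Set denominator = 0: s^3 + 2.6*s^2 + 9.7*s + 17 = (s + 2)(s^2 + 0.6*s + 8.5) = 0 → Poles: -0.3 + 2.9j, -0.3 - 2.9j, -2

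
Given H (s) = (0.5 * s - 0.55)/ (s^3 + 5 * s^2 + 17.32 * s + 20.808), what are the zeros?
Set numerator = 0: 0.5*s - 0.55 = 0 → Zeros: 1.1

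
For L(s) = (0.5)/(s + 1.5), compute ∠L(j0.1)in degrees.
Substitute s = j*0.1: L(j0.1) = 0.331858 - 0.0221239j.
∠L(j0.1) = atan2(Im, Re) = atan2(-0.0221239, 0.331858) = -3.81°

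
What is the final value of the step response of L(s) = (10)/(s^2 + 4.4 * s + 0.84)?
FVT: lim_{t→∞} y(t) = lim_{s→0} s*Y(s) where Y(s) = L(s)/s.
= lim_{s→0} L(s) = L(0) = num(0)/den(0) = 10/0.84 = 11.9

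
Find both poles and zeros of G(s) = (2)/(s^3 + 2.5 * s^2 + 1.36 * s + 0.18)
Set denominator = 0: s^3 + 2.5*s^2 + 1.36*s + 0.18 = (s + 0.2)(s + 0.5)(s + 1.8) = 0 → Poles: -0.2, -0.5, -1.8
Numerator is a nonzero constant (2) → Zeros: none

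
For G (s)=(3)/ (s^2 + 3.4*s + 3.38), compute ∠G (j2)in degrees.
Substitute s = j*2: G(j2) = -0.0398933 - 0.437539j.
∠G(j2) = atan2(Im, Re) = atan2(-0.437539, -0.0398933) = -95.21°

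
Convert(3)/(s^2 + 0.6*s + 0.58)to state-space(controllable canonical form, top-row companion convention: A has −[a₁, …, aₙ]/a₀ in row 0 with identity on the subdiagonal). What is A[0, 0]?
Reachable canonical form for den = s^2 + 0.6*s + 0.58: top row of A = -[a₁,a₂,...,aₙ]/a₀, ones on the subdiagonal, zeros elsewhere.
A = [[-0.6, -0.58], [1, 0]].
A[0,0] = -0.6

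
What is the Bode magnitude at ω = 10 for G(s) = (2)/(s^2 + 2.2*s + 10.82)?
Substitute s = j*10: G(j10) = -0.02114 - 0.00521508j.
|G(j10)| = sqrt(Re² + Im²) = 0.02177.
20*log₁₀(0.02177) = -33.24 dB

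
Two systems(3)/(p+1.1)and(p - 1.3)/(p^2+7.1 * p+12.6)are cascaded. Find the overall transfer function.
Series: H = H₁ · H₂ = (n₁·n₂)/(d₁·d₂).
Num: n₁·n₂ = 3*p - 3.9. Den: d₁·d₂ = p^3 + 8.2*p^2 + 20.41*p + 13.86.
H(p) = (3*p - 3.9)/(p^3 + 8.2*p^2 + 20.41*p + 13.86)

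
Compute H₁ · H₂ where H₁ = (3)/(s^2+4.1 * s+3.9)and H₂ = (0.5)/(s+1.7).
Series: H = H₁ · H₂ = (n₁·n₂)/(d₁·d₂).
Num: n₁·n₂ = 1.5. Den: d₁·d₂ = s^3 + 5.8*s^2 + 10.87*s + 6.63.
H(s) = (1.5)/(s^3 + 5.8*s^2 + 10.87*s + 6.63)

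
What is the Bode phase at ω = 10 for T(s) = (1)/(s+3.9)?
Substitute s = j*10: T(j10) = 0.0338512 - 0.086798j.
∠T(j10) = atan2(Im, Re) = atan2(-0.086798, 0.0338512) = -68.69°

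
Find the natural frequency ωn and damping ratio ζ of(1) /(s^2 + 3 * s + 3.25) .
Underdamped: complex pole -1.5 + 1j. ωn = |pole| = 1.803, ζ = -Re(pole)/ωn = 0.8321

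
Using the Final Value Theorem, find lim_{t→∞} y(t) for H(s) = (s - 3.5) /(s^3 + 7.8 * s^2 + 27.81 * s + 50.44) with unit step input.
FVT: lim_{t→∞} y(t) = lim_{s→0} s*Y(s) where Y(s) = H(s)/s.
= lim_{s→0} H(s) = H(0) = num(0)/den(0) = -3.5/50.44 = -0.06939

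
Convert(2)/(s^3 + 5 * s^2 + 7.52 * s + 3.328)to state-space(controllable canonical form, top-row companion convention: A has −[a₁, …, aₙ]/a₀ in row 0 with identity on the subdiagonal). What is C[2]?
Reachable canonical form: C = numerator coefficients (right-aligned, zero-padded to length n).
num = 2, C = [[0, 0, 2]].
C[2] = 2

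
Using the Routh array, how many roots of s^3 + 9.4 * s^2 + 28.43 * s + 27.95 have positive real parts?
Routh array:
s^3: [1, 28.43]; s^2: [9.4, 27.95]; s^1: [25.4566]; s^0: [27.95]
First column: [1, 9.4, 25.4566, 27.95]. Sign changes = RHP roots = 0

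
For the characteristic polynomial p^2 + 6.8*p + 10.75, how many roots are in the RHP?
p^2 + 6.8*p + 10.75 = (p + 4.3)(p + 2.5). Poles: -2.5, -4.3. RHP poles (Re>0): 0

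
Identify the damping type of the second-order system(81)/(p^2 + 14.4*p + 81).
Standard form: ωn²/(p²+2ζωn·p+ωn²) gives ωn=9, ζ=0.8.
Underdamped (ζ = 0.8 < 1)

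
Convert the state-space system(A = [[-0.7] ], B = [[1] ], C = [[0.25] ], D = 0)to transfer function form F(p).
F(p) = C(pI - A)⁻¹B + D.
Characteristic polynomial det(pI - A) = p + 0.7.
Numerator from C·adj(pI-A)·B + D·det(pI-A) = 0.25.
F(p) = (0.25)/(p + 0.7)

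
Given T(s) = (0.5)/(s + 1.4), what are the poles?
Set denominator = 0: s + 1.4 = 0 → Poles: -1.4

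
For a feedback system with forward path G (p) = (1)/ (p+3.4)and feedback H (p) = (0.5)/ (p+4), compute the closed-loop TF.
Closed-loop T = G/(1+GH).
Numerator: G_num * H_den = p + 4.
Denominator: G_den * H_den + G_num * H_num = (p^2 + 7.4*p + 13.6) + (0.5) = p^2 + 7.4*p + 14.1.
T(p) = (p + 4)/(p^2 + 7.4*p + 14.1)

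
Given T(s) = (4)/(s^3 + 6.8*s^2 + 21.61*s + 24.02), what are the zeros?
Numerator is a nonzero constant (4) → Zeros: none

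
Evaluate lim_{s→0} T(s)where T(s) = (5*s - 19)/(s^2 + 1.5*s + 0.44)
DC gain = T(0) = num(0)/den(0) = -19/0.44 = -43.18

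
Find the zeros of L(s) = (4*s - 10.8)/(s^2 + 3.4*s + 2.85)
Set numerator = 0: 4*s - 10.8 = 0 → Zeros: 2.7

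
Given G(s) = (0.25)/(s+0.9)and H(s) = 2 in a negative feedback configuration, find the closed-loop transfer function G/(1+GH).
Closed-loop T = G/(1+GH).
Numerator: G_num * H_den = 0.25.
Denominator: G_den * H_den + G_num * H_num = (s + 0.9) + (0.5) = s + 1.4.
T(s) = (0.25)/(s + 1.4)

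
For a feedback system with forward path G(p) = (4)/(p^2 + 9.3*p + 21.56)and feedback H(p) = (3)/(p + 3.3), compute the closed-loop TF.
Closed-loop T = G/(1+GH).
Numerator: G_num * H_den = 4*p + 13.2.
Denominator: G_den * H_den + G_num * H_num = (p^3 + 12.6*p^2 + 52.25*p + 71.148) + (12) = p^3 + 12.6*p^2 + 52.25*p + 83.148.
T(p) = (4*p + 13.2)/(p^3 + 12.6*p^2 + 52.25*p + 83.148)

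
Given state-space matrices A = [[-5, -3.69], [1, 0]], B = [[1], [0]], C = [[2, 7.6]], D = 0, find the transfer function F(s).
F(s) = C(sI - A)⁻¹B + D.
Characteristic polynomial det(sI - A) = s^2 + 5*s + 3.69.
Numerator from C·adj(sI-A)·B + D·det(sI-A) = 2*s + 7.6.
F(s) = (2*s + 7.6)/(s^2 + 5*s + 3.69)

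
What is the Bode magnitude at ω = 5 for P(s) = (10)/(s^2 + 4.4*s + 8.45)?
Substitute s = j*5: P(j5) = -0.218366 - 0.290275j.
|P(j5)| = sqrt(Re² + Im²) = 0.3632.
20*log₁₀(0.3632) = -8.80 dB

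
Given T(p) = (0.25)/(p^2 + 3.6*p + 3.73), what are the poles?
Set denominator = 0: p^2 + 3.6*p + 3.73 = 0 → Poles: -1.8 + 0.7j, -1.8 - 0.7j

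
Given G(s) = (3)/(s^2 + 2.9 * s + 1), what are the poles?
Set denominator = 0: s^2 + 2.9*s + 1 = (s + 0.4)(s + 2.5) = 0 → Poles: -0.4, -2.5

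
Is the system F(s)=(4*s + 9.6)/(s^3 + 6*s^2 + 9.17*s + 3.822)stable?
Denominator: s^3 + 6*s^2 + 9.17*s + 3.822 = (s + 3.9)(s + 0.7)(s + 1.4). Poles: -0.7, -1.4, -3.9. All Re(p)<0: Yes (stable)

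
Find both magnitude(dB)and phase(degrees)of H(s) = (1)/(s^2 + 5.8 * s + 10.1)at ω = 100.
Substitute s = j*100: H(j100) = -9.97648e-05 - 5.79221e-06j.
|H| = 20*log₁₀(sqrt(Re²+Im²)) = -80.01 dB.
∠H = atan2(Im, Re) = -176.68°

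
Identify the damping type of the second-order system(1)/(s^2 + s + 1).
Standard form: ωn²/(s²+2ζωn·s+ωn²) gives ωn=1, ζ=0.5.
Underdamped (ζ = 0.5 < 1)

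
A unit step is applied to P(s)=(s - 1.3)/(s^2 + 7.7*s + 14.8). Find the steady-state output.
FVT: lim_{t→∞} y(t) = lim_{s→0} s*Y(s) where Y(s) = P(s)/s.
= lim_{s→0} P(s) = P(0) = num(0)/den(0) = -1.3/14.8 = -0.08784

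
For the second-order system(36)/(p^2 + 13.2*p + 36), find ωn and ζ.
Standard form: ωn²/(p²+2ζωn·p+ωn²).
const=36=ωn² → ωn=6, p coeff=13.2=2ζωn → ζ=1.1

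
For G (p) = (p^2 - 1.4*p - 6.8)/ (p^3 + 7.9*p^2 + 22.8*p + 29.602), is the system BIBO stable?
Denominator: p^3 + 7.9*p^2 + 22.8*p + 29.602 = (p + 4.1)(p^2 + 3.8*p + 7.22). Poles: -1.9 + 1.9j, -1.9 - 1.9j, -4.1. All Re(p)<0: Yes (stable)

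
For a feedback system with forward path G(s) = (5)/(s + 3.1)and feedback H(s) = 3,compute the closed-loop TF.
Closed-loop T = G/(1+GH).
Numerator: G_num * H_den = 5.
Denominator: G_den * H_den + G_num * H_num = (s + 3.1) + (15) = s + 18.1.
T(s) = (5)/(s + 18.1)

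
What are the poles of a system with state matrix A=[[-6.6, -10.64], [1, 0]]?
Eigenvalues solve det(λI - A) = 0.
Characteristic polynomial: λ^2 + 6.6*λ + 10.64 = 0.
Factor: (λ + 3.8)(λ + 2.8) = 0.
Roots: -2.8, -3.8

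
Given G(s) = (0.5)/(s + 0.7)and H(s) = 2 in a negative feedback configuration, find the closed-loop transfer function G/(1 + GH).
Closed-loop T = G/(1+GH).
Numerator: G_num * H_den = 0.5.
Denominator: G_den * H_den + G_num * H_num = (s + 0.7) + (1) = s + 1.7.
T(s) = (0.5)/(s + 1.7)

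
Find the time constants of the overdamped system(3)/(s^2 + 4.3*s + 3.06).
Overdamped: real poles at -0.9, -3.4. τ = -1/pole → τ₁ = 1.111, τ₂ = 0.2941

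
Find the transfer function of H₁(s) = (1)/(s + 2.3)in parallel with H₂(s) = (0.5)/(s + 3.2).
Parallel: H = H₁ + H₂ = (n₁·d₂ + n₂·d₁)/(d₁·d₂).
n₁·d₂ = s + 3.2. n₂·d₁ = 0.5*s + 1.15. Sum = 1.5*s + 4.35. d₁·d₂ = s^2 + 5.5*s + 7.36.
H(s) = (1.5*s + 4.35)/(s^2 + 5.5*s + 7.36)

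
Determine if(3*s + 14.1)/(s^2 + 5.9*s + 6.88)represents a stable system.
Denominator: s^2 + 5.9*s + 6.88 = (s + 1.6)(s + 4.3). Poles: -1.6, -4.3. All Re(p)<0: Yes (stable)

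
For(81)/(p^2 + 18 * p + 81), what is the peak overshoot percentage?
Standard form: ωn²/(p²+2ζωn·p+ωn²) → ωn = 9, ζ = 1.
ζ ≥ 1, so the response is non-oscillatory: peak overshoot = 0%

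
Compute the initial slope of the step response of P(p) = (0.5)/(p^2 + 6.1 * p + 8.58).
IVT: y'(0⁺) = lim_{p→∞} p²·Y(p) = lim_{p→∞} p·P(p).
deg(num) = 0, deg(den) = 2, relative degree = 2 ≥ 2, so p·P(p) → 0. Initial slope = 0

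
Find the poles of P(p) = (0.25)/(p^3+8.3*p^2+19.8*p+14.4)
Set denominator = 0: p^3 + 8.3*p^2 + 19.8*p + 14.4 = (p + 2)(p + 4.8)(p + 1.5) = 0 → Poles: -1.5, -2, -4.8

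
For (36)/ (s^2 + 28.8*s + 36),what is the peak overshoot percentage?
Standard form: ωn²/(s²+2ζωn·s+ωn²) → ωn = 6, ζ = 2.4.
ζ ≥ 1, so the response is non-oscillatory: peak overshoot = 0%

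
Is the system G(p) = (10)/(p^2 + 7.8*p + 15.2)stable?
Denominator: p^2 + 7.8*p + 15.2 = (p + 3.8)(p + 4). Poles: -3.8, -4. All Re(p)<0: Yes (stable)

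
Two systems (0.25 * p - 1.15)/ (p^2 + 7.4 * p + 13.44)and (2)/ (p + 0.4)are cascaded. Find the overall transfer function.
Series: H = H₁ · H₂ = (n₁·n₂)/(d₁·d₂).
Num: n₁·n₂ = 0.5*p - 2.3. Den: d₁·d₂ = p^3 + 7.8*p^2 + 16.4*p + 5.376.
H(p) = (0.5*p - 2.3)/(p^3 + 7.8*p^2 + 16.4*p + 5.376)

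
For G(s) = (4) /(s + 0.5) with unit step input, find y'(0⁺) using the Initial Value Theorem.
IVT: y'(0⁺) = lim_{s→∞} s²·Y(s) = lim_{s→∞} s·G(s).
deg(num) = 0, deg(den) = 1, relative degree = 1, so s·G(s) → (leading num)/(leading den) = 4/1 = 4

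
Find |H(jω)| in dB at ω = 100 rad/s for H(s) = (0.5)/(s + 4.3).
Substitute s = j*100: H(j100) = 0.000214603 - 0.00499077j.
|H(j100)| = sqrt(Re² + Im²) = 0.004995.
20*log₁₀(0.004995) = -46.03 dB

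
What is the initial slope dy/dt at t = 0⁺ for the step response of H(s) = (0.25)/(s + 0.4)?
IVT: y'(0⁺) = lim_{s→∞} s²·Y(s) = lim_{s→∞} s·H(s).
deg(num) = 0, deg(den) = 1, relative degree = 1, so s·H(s) → (leading num)/(leading den) = 0.25/1 = 0.25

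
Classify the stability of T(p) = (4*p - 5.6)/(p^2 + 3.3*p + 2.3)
Denominator: p^2 + 3.3*p + 2.3 = (p + 1)(p + 2.3). Poles: -1, -2.3. Stable (all poles in LHP)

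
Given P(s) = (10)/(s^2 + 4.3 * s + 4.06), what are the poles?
Set denominator = 0: s^2 + 4.3*s + 4.06 = (s + 1.4)(s + 2.9) = 0 → Poles: -1.4, -2.9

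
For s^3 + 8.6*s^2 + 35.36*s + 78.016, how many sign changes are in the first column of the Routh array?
Routh array:
s^3: [1, 35.36]; s^2: [8.6, 78.016]; s^1: [26.2884]; s^0: [78.016]
First column: [1, 8.6, 26.2884, 78.016]. Sign changes = 0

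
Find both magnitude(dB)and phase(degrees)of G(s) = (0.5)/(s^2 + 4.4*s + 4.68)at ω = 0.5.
Substitute s = j*0.5: G(j0.5) = 0.0905379 - 0.0449624j.
|G| = 20*log₁₀(sqrt(Re²+Im²)) = -19.91 dB.
∠G = atan2(Im, Re) = -26.41°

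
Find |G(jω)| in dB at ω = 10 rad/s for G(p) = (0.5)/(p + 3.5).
Substitute p = j*10: G(j10) = 0.0155902 - 0.0445434j.
|G(j10)| = sqrt(Re² + Im²) = 0.04719.
20*log₁₀(0.04719) = -26.52 dB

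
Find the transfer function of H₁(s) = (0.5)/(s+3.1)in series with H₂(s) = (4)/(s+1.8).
Series: H = H₁ · H₂ = (n₁·n₂)/(d₁·d₂).
Num: n₁·n₂ = 2. Den: d₁·d₂ = s^2 + 4.9*s + 5.58.
H(s) = (2)/(s^2 + 4.9*s + 5.58)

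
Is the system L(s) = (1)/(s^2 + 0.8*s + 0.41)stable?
Denominator: s^2 + 0.8*s + 0.41. Poles: -0.4 + 0.5j, -0.4 - 0.5j. All Re(p)<0: Yes (stable)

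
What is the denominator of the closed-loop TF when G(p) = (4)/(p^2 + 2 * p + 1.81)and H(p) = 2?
Characteristic poly = G_den * H_den + G_num * H_num = (p^2 + 2*p + 1.81) + (8) = p^2 + 2*p + 9.81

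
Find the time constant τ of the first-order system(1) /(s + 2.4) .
First-order system: τ = -1/pole. Pole = -2.4. τ = -1/(-2.4) = 0.4167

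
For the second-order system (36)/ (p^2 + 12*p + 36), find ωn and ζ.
Standard form: ωn²/(p²+2ζωn·p+ωn²).
const=36=ωn² → ωn=6, p coeff=12=2ζωn → ζ=1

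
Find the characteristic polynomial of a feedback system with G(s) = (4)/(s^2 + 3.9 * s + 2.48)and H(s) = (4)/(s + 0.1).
Characteristic poly = G_den * H_den + G_num * H_num = (s^3 + 4*s^2 + 2.87*s + 0.248) + (16) = s^3 + 4*s^2 + 2.87*s + 16.248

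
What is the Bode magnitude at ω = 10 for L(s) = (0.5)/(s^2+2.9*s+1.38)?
Substitute s = j*10: L(j10) = -0.00466646 - 0.00137221j.
|L(j10)| = sqrt(Re² + Im²) = 0.004864.
20*log₁₀(0.004864) = -46.26 dB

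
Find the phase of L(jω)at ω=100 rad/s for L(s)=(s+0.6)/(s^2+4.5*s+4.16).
Substitute s = j*100: L(j100) = 0.00038956 - 0.00998662j.
∠L(j100) = atan2(Im, Re) = atan2(-0.00998662, 0.00038956) = -87.77°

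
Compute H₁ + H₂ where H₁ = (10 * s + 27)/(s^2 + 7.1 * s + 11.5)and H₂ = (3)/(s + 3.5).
Parallel: H = H₁ + H₂ = (n₁·d₂ + n₂·d₁)/(d₁·d₂).
n₁·d₂ = 10*s^2 + 62*s + 94.5. n₂·d₁ = 3*s^2 + 21.3*s + 34.5. Sum = 13*s^2 + 83.3*s + 129. d₁·d₂ = s^3 + 10.6*s^2 + 36.35*s + 40.25.
H(s) = (13*s^2 + 83.3*s + 129)/(s^3 + 10.6*s^2 + 36.35*s + 40.25)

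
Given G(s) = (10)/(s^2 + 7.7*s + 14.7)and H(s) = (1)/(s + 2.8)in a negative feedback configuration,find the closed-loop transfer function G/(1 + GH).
Closed-loop T = G/(1+GH).
Numerator: G_num * H_den = 10*s + 28.
Denominator: G_den * H_den + G_num * H_num = (s^3 + 10.5*s^2 + 36.26*s + 41.16) + (10) = s^3 + 10.5*s^2 + 36.26*s + 51.16.
T(s) = (10*s + 28)/(s^3 + 10.5*s^2 + 36.26*s + 51.16)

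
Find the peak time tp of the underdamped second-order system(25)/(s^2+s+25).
Standard form: ωn²/(s²+2ζωn·s+ωn²) → ωn = 5, ζ = 0.1.
ωd = ωn·√(1-ζ²) = 5·√(1-0.1²) = 4.975.
tp = π/ωd = π/4.975 = 0.6315 s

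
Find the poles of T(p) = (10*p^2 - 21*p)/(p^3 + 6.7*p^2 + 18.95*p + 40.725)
Set denominator = 0: p^3 + 6.7*p^2 + 18.95*p + 40.725 = (p + 4.5)(p^2 + 2.2*p + 9.05) = 0 → Poles: -1.1 + 2.8j, -1.1 - 2.8j, -4.5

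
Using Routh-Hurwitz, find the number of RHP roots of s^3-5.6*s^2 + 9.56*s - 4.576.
Routh array:
s^3: [1, 9.56]; s^2: [-5.6, -4.576]; s^1: [8.74286]; s^0: [-4.576]
First column: [1, -5.6, 8.74286, -4.576]. Sign changes = RHP roots = 3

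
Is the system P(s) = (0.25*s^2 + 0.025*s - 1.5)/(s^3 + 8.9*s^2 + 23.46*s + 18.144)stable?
Denominator: s^3 + 8.9*s^2 + 23.46*s + 18.144 = (s + 1.4)(s + 2.7)(s + 4.8). Poles: -1.4, -2.7, -4.8. All Re(p)<0: Yes (stable)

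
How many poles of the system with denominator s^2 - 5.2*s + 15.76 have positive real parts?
Poles: 2.6 + 3j, 2.6 - 3j. RHP poles (Re>0): 2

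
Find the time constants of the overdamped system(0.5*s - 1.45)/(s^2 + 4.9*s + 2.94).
Overdamped: real poles at -4.2, -0.7. τ = -1/pole → τ₁ = 0.2381, τ₂ = 1.429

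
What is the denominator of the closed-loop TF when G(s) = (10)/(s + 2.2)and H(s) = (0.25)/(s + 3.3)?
Characteristic poly = G_den * H_den + G_num * H_num = (s^2 + 5.5*s + 7.26) + (2.5) = s^2 + 5.5*s + 9.76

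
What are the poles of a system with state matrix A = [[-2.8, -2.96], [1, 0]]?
Eigenvalues solve det(λI - A) = 0.
Characteristic polynomial: λ^2 + 2.8*λ + 2.96 = 0.
Roots: -1.4 + 1j, -1.4 - 1j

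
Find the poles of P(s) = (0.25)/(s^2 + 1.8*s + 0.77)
Set denominator = 0: s^2 + 1.8*s + 0.77 = (s + 0.7)(s + 1.1) = 0 → Poles: -0.7, -1.1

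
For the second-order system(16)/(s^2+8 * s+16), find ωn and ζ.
Standard form: ωn²/(s²+2ζωn·s+ωn²).
const=16=ωn² → ωn=4, s coeff=8=2ζωn → ζ=1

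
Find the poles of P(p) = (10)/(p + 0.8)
Set denominator = 0: p + 0.8 = 0 → Poles: -0.8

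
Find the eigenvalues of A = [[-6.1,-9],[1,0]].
Eigenvalues solve det(λI - A) = 0.
Characteristic polynomial: λ^2 + 6.1*λ + 9 = 0.
Factor: (λ + 2.5)(λ + 3.6) = 0.
Roots: -2.5, -3.6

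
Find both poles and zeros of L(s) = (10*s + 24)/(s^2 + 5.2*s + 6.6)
Set denominator = 0: s^2 + 5.2*s + 6.6 = (s + 3)(s + 2.2) = 0 → Poles: -2.2, -3
Set numerator = 0: 10*s + 24 = 0 → Zeros: -2.4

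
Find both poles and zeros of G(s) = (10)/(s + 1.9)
Set denominator = 0: s + 1.9 = 0 → Poles: -1.9
Numerator is a nonzero constant (10) → Zeros: none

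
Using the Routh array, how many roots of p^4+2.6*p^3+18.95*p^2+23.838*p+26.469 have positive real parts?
Routh array:
p^4: [1, 18.95, 26.469]; p^3: [2.6, 23.838]; p^2: [9.78154, 26.469]; p^1: [16.8024]; p^0: [26.469]
First column: [1, 2.6, 9.78154, 16.8024, 26.469]. Sign changes = RHP roots = 0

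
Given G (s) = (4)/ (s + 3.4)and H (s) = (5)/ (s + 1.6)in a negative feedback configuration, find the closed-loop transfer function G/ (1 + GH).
Closed-loop T = G/(1+GH).
Numerator: G_num * H_den = 4*s + 6.4.
Denominator: G_den * H_den + G_num * H_num = (s^2 + 5*s + 5.44) + (20) = s^2 + 5*s + 25.44.
T(s) = (4*s + 6.4)/(s^2 + 5*s + 25.44)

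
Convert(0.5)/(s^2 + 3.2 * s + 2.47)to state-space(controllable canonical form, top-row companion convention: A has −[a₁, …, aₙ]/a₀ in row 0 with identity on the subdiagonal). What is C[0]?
Reachable canonical form: C = numerator coefficients (right-aligned, zero-padded to length n).
num = 0.5, C = [[0, 0.5]].
C[0] = 0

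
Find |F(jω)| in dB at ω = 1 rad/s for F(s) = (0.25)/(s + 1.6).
Substitute s = j*1: F(j1) = 0.11236 - 0.0702247j.
|F(j1)| = sqrt(Re² + Im²) = 0.1325.
20*log₁₀(0.1325) = -17.56 dB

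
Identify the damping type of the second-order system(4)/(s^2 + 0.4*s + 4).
Standard form: ωn²/(s²+2ζωn·s+ωn²) gives ωn=2, ζ=0.1.
Underdamped (ζ = 0.1 < 1)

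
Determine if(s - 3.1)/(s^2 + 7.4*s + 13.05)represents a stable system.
Denominator: s^2 + 7.4*s + 13.05 = (s + 2.9)(s + 4.5). Poles: -2.9, -4.5. All Re(p)<0: Yes (stable)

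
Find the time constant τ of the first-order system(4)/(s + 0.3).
First-order system: τ = -1/pole. Pole = -0.3. τ = -1/(-0.3) = 3.333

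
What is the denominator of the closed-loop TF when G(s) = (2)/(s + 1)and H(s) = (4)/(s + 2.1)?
Characteristic poly = G_den * H_den + G_num * H_num = (s^2 + 3.1*s + 2.1) + (8) = s^2 + 3.1*s + 10.1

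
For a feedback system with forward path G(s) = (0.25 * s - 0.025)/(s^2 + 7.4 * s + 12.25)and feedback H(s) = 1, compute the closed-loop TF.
Closed-loop T = G/(1+GH).
Numerator: G_num * H_den = 0.25*s - 0.025.
Denominator: G_den * H_den + G_num * H_num = (s^2 + 7.4*s + 12.25) + (0.25*s - 0.025) = s^2 + 7.65*s + 12.225.
T(s) = (0.25*s - 0.025)/(s^2 + 7.65*s + 12.225)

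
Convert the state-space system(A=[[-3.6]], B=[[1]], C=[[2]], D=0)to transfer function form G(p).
G(p) = C(pI - A)⁻¹B + D.
Characteristic polynomial det(pI - A) = p + 3.6.
Numerator from C·adj(pI-A)·B + D·det(pI-A) = 2.
G(p) = (2)/(p + 3.6)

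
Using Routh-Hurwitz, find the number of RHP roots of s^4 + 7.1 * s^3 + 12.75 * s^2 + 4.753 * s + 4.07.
Routh array:
s^4: [1, 12.75, 4.07]; s^3: [7.1, 4.753]; s^2: [12.0806, 4.07]; s^1: [2.36098]; s^0: [4.07]
First column: [1, 7.1, 12.0806, 2.36098, 4.07]. Sign changes = RHP roots = 0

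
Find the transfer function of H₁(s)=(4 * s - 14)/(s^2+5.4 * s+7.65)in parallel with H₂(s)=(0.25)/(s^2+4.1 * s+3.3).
Parallel: H = H₁ + H₂ = (n₁·d₂ + n₂·d₁)/(d₁·d₂).
n₁·d₂ = 4*s^3 + 2.4*s^2 - 44.2*s - 46.2. n₂·d₁ = 0.25*s^2 + 1.35*s + 1.9125. Sum = 4*s^3 + 2.65*s^2 - 42.85*s - 44.2875. d₁·d₂ = s^4 + 9.5*s^3 + 33.09*s^2 + 49.185*s + 25.245.
H(s) = (4*s^3 + 2.65*s^2 - 42.85*s - 44.2875)/(s^4 + 9.5*s^3 + 33.09*s^2 + 49.185*s + 25.245)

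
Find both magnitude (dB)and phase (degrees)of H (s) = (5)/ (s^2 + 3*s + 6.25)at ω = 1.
Substitute s = j*1: H(j1) = 0.717949 - 0.410256j.
|H| = 20*log₁₀(sqrt(Re²+Im²)) = -1.65 dB.
∠H = atan2(Im, Re) = -29.74°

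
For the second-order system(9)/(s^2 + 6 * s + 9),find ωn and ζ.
Standard form: ωn²/(s²+2ζωn·s+ωn²).
const=9=ωn² → ωn=3, s coeff=6=2ζωn → ζ=1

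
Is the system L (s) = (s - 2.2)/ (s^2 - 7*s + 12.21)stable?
Denominator: s^2 - 7*s + 12.21 = (s - 3.7)(s - 3.3). Poles: 3.3, 3.7. All Re(p)<0: No (unstable)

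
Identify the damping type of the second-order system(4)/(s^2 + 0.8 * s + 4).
Standard form: ωn²/(s²+2ζωn·s+ωn²) gives ωn=2, ζ=0.2.
Underdamped (ζ = 0.2 < 1)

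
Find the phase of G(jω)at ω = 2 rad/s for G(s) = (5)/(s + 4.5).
Substitute s = j*2: G(j2) = 0.927835 - 0.412371j.
∠G(j2) = atan2(Im, Re) = atan2(-0.412371, 0.927835) = -23.96°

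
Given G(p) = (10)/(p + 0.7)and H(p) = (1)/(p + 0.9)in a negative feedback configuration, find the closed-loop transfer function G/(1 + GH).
Closed-loop T = G/(1+GH).
Numerator: G_num * H_den = 10*p + 9.
Denominator: G_den * H_den + G_num * H_num = (p^2 + 1.6*p + 0.63) + (10) = p^2 + 1.6*p + 10.63.
T(p) = (10*p + 9)/(p^2 + 1.6*p + 10.63)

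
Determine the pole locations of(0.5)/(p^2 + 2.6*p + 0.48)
Set denominator = 0: p^2 + 2.6*p + 0.48 = (p + 2.4)(p + 0.2) = 0 → Poles: -0.2, -2.4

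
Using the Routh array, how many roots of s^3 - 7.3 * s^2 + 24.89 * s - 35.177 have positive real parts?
Routh array:
s^3: [1, 24.89]; s^2: [-7.3, -35.177]; s^1: [20.0712]; s^0: [-35.177]
First column: [1, -7.3, 20.0712, -35.177]. Sign changes = RHP roots = 3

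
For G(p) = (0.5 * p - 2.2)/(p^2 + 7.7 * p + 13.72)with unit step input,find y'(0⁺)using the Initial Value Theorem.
IVT: y'(0⁺) = lim_{p→∞} p²·Y(p) = lim_{p→∞} p·G(p).
deg(num) = 1, deg(den) = 2, relative degree = 1, so p·G(p) → (leading num)/(leading den) = 0.5/1 = 0.5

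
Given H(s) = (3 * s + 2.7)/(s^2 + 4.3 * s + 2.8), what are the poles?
Set denominator = 0: s^2 + 4.3*s + 2.8 = (s + 3.5)(s + 0.8) = 0 → Poles: -0.8, -3.5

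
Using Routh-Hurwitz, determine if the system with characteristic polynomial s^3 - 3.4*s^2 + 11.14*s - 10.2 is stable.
Routh array:
s^3: [1, 11.14]; s^2: [-3.4, -10.2]; s^1: [8.14]; s^0: [-10.2]
First column: [1, -3.4, 8.14, -10.2]. Sign changes = 3.
No, unstable (3 RHP root(s))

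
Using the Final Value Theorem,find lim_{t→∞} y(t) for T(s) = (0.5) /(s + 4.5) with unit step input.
FVT: lim_{t→∞} y(t) = lim_{s→0} s*Y(s) where Y(s) = T(s)/s.
= lim_{s→0} T(s) = T(0) = num(0)/den(0) = 0.5/4.5 = 0.1111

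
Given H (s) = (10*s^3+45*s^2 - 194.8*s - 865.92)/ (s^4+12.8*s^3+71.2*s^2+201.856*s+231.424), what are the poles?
Set denominator = 0: s^4 + 12.8*s^3 + 71.2*s^2 + 201.856*s + 231.424 = (s + 3.2)(s + 4)(s^2 + 5.6*s + 18.08) = 0 → Poles: -2.8 + 3.2j, -2.8 - 3.2j, -3.2, -4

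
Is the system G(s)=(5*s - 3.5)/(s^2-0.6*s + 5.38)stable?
Denominator: s^2 - 0.6*s + 5.38. Poles: 0.3 + 2.3j, 0.3 - 2.3j. All Re(p)<0: No (unstable)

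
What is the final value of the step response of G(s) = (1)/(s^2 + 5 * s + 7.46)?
FVT: lim_{t→∞} y(t) = lim_{s→0} s*Y(s) where Y(s) = G(s)/s.
= lim_{s→0} G(s) = G(0) = num(0)/den(0) = 1/7.46 = 0.134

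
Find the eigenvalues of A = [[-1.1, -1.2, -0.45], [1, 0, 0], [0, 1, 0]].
Eigenvalues solve det(λI - A) = 0.
Characteristic polynomial: λ^3 + 1.1*λ^2 + 1.2*λ + 0.45 = 0.
Factor: (λ + 0.5)(λ^2 + 0.6*λ + 0.9) = 0.
Roots: -0.3 + 0.9j, -0.3 - 0.9j, -0.5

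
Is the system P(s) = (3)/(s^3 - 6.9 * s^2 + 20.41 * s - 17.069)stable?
Denominator: s^3 - 6.9*s^2 + 20.41*s - 17.069 = (s - 1.3)(s^2 - 5.6*s + 13.13). Poles: 1.3, 2.8 + 2.3j, 2.8 - 2.3j. All Re(p)<0: No (unstable)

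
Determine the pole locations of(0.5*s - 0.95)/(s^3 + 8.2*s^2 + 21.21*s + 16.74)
Set denominator = 0: s^3 + 8.2*s^2 + 21.21*s + 16.74 = (s + 3.1)(s + 3.6)(s + 1.5) = 0 → Poles: -1.5, -3.1, -3.6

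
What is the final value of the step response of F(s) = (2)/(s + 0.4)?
FVT: lim_{t→∞} y(t) = lim_{s→0} s*Y(s) where Y(s) = F(s)/s.
= lim_{s→0} F(s) = F(0) = num(0)/den(0) = 2/0.4 = 5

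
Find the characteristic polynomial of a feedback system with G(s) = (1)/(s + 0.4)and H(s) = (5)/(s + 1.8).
Characteristic poly = G_den * H_den + G_num * H_num = (s^2 + 2.2*s + 0.72) + (5) = s^2 + 2.2*s + 5.72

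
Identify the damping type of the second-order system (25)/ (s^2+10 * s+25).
Standard form: ωn²/(s²+2ζωn·s+ωn²) gives ωn=5, ζ=1.
Critically damped (ζ = 1)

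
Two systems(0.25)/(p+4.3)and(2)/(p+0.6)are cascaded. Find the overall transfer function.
Series: H = H₁ · H₂ = (n₁·n₂)/(d₁·d₂).
Num: n₁·n₂ = 0.5. Den: d₁·d₂ = p^2 + 4.9*p + 2.58.
H(p) = (0.5)/(p^2 + 4.9*p + 2.58)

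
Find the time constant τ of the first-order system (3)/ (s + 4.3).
First-order system: τ = -1/pole. Pole = -4.3. τ = -1/(-4.3) = 0.2326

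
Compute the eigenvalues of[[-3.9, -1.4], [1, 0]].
Eigenvalues solve det(λI - A) = 0.
Characteristic polynomial: λ^2 + 3.9*λ + 1.4 = 0.
Factor: (λ + 3.5)(λ + 0.4) = 0.
Roots: -0.4, -3.5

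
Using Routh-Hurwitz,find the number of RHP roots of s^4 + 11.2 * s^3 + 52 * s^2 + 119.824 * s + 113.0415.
Routh array:
s^4: [1, 52, 113.0415]; s^3: [11.2, 119.824]; s^2: [41.3014, 113.0415]; s^1: [89.1697]; s^0: [113.0415]
First column: [1, 11.2, 41.3014, 89.1697, 113.0415]. Sign changes = RHP roots = 0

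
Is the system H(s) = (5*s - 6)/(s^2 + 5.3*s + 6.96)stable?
Denominator: s^2 + 5.3*s + 6.96 = (s + 2.9)(s + 2.4). Poles: -2.4, -2.9. All Re(p)<0: Yes (stable)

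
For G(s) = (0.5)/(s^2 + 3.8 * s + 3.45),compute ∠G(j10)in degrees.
Substitute s = j*10: G(j10) = -0.00448406 - 0.00176483j.
∠G(j10) = atan2(Im, Re) = atan2(-0.00176483, -0.00448406) = -158.52°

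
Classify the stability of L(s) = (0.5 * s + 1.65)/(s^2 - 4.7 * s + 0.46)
Denominator: s^2 - 4.7*s + 0.46 = (s - 0.1)(s - 4.6). Poles: 0.1, 4.6. Unstable (2 pole(s) in RHP)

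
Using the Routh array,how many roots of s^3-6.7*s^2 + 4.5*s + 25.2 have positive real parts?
Routh array:
s^3: [1, 4.5]; s^2: [-6.7, 25.2]; s^1: [8.26119]; s^0: [25.2]
First column: [1, -6.7, 8.26119, 25.2]. Sign changes = RHP roots = 2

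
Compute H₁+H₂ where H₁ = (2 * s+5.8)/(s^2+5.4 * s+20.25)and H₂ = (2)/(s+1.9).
Parallel: H = H₁ + H₂ = (n₁·d₂ + n₂·d₁)/(d₁·d₂).
n₁·d₂ = 2*s^2 + 9.6*s + 11.02. n₂·d₁ = 2*s^2 + 10.8*s + 40.5. Sum = 4*s^2 + 20.4*s + 51.52. d₁·d₂ = s^3 + 7.3*s^2 + 30.51*s + 38.475.
H(s) = (4*s^2 + 20.4*s + 51.52)/(s^3 + 7.3*s^2 + 30.51*s + 38.475)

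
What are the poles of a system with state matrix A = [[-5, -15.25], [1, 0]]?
Eigenvalues solve det(λI - A) = 0.
Characteristic polynomial: λ^2 + 5*λ + 15.25 = 0.
Roots: -2.5 + 3j, -2.5 - 3j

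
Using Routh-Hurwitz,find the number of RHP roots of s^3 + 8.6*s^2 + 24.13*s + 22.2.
Routh array:
s^3: [1, 24.13]; s^2: [8.6, 22.2]; s^1: [21.5486]; s^0: [22.2]
First column: [1, 8.6, 21.5486, 22.2]. Sign changes = RHP roots = 0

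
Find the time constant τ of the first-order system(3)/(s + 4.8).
First-order system: τ = -1/pole. Pole = -4.8. τ = -1/(-4.8) = 0.2083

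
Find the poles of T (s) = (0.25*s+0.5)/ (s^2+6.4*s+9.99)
Set denominator = 0: s^2 + 6.4*s + 9.99 = (s + 2.7)(s + 3.7) = 0 → Poles: -2.7, -3.7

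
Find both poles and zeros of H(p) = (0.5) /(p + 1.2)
Set denominator = 0: p + 1.2 = 0 → Poles: -1.2
Numerator is a nonzero constant (0.5) → Zeros: none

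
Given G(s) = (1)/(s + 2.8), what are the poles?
Set denominator = 0: s + 2.8 = 0 → Poles: -2.8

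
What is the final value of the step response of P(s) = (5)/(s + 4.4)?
FVT: lim_{t→∞} y(t) = lim_{s→0} s*Y(s) where Y(s) = P(s)/s.
= lim_{s→0} P(s) = P(0) = num(0)/den(0) = 5/4.4 = 1.136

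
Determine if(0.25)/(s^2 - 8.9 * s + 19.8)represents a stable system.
Denominator: s^2 - 8.9*s + 19.8 = (s - 4.5)(s - 4.4). Poles: 4.4, 4.5. All Re(p)<0: No (unstable)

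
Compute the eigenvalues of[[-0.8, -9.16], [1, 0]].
Eigenvalues solve det(λI - A) = 0.
Characteristic polynomial: λ^2 + 0.8*λ + 9.16 = 0.
Roots: -0.4 + 3j, -0.4 - 3j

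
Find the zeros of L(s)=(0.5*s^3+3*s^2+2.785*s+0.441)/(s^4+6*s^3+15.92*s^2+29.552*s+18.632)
Set numerator = 0: 0.5*s^3 + 3*s^2 + 2.785*s + 0.441 = 0.5*(s + 0.2)(s + 0.9)(s + 4.9) = 0 → Zeros: -0.2, -0.9, -4.9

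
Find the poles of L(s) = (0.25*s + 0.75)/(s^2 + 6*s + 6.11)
Set denominator = 0: s^2 + 6*s + 6.11 = (s + 4.7)(s + 1.3) = 0 → Poles: -1.3, -4.7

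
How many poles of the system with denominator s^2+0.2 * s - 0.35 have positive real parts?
s^2 + 0.2*s - 0.35 = (s - 0.5)(s + 0.7). Poles: -0.7, 0.5. RHP poles (Re>0): 1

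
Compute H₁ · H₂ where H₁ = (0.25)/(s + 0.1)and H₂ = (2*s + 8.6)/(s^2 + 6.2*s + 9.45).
Series: H = H₁ · H₂ = (n₁·n₂)/(d₁·d₂).
Num: n₁·n₂ = 0.5*s + 2.15. Den: d₁·d₂ = s^3 + 6.3*s^2 + 10.07*s + 0.945.
H(s) = (0.5*s + 2.15)/(s^3 + 6.3*s^2 + 10.07*s + 0.945)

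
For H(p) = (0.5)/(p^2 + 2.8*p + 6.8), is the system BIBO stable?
Denominator: p^2 + 2.8*p + 6.8. Poles: -1.4 + 2.2j, -1.4 - 2.2j. All Re(p)<0: Yes (stable)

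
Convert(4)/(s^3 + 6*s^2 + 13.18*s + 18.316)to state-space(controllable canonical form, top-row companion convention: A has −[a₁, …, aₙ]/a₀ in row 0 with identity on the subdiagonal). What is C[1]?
Reachable canonical form: C = numerator coefficients (right-aligned, zero-padded to length n).
num = 4, C = [[0, 0, 4]].
C[1] = 0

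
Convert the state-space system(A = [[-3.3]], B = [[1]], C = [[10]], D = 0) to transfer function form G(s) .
G(s) = C(sI - A)⁻¹B + D.
Characteristic polynomial det(sI - A) = s + 3.3.
Numerator from C·adj(sI-A)·B + D·det(sI-A) = 10.
G(s) = (10)/(s + 3.3)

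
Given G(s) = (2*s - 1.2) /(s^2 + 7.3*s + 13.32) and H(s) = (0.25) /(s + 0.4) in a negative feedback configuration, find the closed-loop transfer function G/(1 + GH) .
Closed-loop T = G/(1+GH).
Numerator: G_num * H_den = 2*s^2 - 0.4*s - 0.48.
Denominator: G_den * H_den + G_num * H_num = (s^3 + 7.7*s^2 + 16.24*s + 5.328) + (0.5*s - 0.3) = s^3 + 7.7*s^2 + 16.74*s + 5.028.
T(s) = (2*s^2 - 0.4*s - 0.48)/(s^3 + 7.7*s^2 + 16.74*s + 5.028)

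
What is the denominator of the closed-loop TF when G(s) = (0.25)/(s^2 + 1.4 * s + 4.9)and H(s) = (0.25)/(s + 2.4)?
Characteristic poly = G_den * H_den + G_num * H_num = (s^3 + 3.8*s^2 + 8.26*s + 11.76) + (0.0625) = s^3 + 3.8*s^2 + 8.26*s + 11.8225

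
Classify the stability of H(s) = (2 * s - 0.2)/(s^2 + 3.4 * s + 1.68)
Denominator: s^2 + 3.4*s + 1.68 = (s + 0.6)(s + 2.8). Poles: -0.6, -2.8. Stable (all poles in LHP)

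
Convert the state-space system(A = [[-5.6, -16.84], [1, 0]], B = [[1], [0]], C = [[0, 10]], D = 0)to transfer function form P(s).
P(s) = C(sI - A)⁻¹B + D.
Characteristic polynomial det(sI - A) = s^2 + 5.6*s + 16.84.
Numerator from C·adj(sI-A)·B + D·det(sI-A) = 10.
P(s) = (10)/(s^2 + 5.6*s + 16.84)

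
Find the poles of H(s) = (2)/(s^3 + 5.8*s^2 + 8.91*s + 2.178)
Set denominator = 0: s^3 + 5.8*s^2 + 8.91*s + 2.178 = (s + 3.3)(s + 0.3)(s + 2.2) = 0 → Poles: -0.3, -2.2, -3.3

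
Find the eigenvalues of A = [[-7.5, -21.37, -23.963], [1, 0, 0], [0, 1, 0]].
Eigenvalues solve det(λI - A) = 0.
Characteristic polynomial: λ^3 + 7.5*λ^2 + 21.37*λ + 23.963 = 0.
Factor: (λ + 3.1)(λ^2 + 4.4*λ + 7.73) = 0.
Roots: -2.2 + 1.7j, -2.2 - 1.7j, -3.1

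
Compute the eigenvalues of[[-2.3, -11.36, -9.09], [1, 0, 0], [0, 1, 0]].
Eigenvalues solve det(λI - A) = 0.
Characteristic polynomial: λ^3 + 2.3*λ^2 + 11.36*λ + 9.09 = 0.
Factor: (λ + 0.9)(λ^2 + 1.4*λ + 10.1) = 0.
Roots: -0.7 + 3.1j, -0.7 - 3.1j, -0.9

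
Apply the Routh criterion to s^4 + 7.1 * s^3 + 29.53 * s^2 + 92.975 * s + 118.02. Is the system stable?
Routh array:
s^4: [1, 29.53, 118.02]; s^3: [7.1, 92.975]; s^2: [16.4349, 118.02]; s^1: [41.9896]; s^0: [118.02]
First column: [1, 7.1, 16.4349, 41.9896, 118.02]. Sign changes = 0.
Yes, stable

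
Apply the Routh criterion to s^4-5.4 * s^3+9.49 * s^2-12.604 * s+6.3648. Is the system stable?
Routh array:
s^4: [1, 9.49, 6.3648]; s^3: [-5.4, -12.604]; s^2: [7.15593, 6.3648]; s^1: [-7.801]; s^0: [6.3648]
First column: [1, -5.4, 7.15593, -7.801, 6.3648]. Sign changes = 4.
No, unstable (4 RHP root(s))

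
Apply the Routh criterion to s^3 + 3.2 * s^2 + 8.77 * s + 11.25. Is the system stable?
Routh array:
s^3: [1, 8.77]; s^2: [3.2, 11.25]; s^1: [5.25437]; s^0: [11.25]
First column: [1, 3.2, 5.25437, 11.25]. Sign changes = 0.
Yes, stable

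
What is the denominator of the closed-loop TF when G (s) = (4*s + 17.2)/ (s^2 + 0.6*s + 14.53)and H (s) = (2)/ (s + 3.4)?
Characteristic poly = G_den * H_den + G_num * H_num = (s^3 + 4*s^2 + 16.57*s + 49.402) + (8*s + 34.4) = s^3 + 4*s^2 + 24.57*s + 83.802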